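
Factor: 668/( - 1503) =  - 2^2 * 3^( - 2) = - 4/9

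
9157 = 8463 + 694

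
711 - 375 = 336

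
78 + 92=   170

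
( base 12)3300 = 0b1010111110000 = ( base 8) 12760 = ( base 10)5616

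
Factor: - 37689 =-3^1*17^1*739^1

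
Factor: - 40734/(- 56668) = 2^( - 1 )*3^2*73^1*457^( - 1) = 657/914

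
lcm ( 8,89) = 712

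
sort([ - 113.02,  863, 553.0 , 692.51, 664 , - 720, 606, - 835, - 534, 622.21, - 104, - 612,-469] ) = [ - 835, - 720, - 612, - 534, - 469, - 113.02, - 104 , 553.0,  606,622.21, 664, 692.51,863 ]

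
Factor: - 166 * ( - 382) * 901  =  57134212  =  2^2*17^1*53^1*83^1*191^1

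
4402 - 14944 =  - 10542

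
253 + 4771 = 5024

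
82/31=2+20/31  =  2.65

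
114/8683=6/457  =  0.01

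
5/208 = 5/208= 0.02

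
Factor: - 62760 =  - 2^3*3^1*5^1*523^1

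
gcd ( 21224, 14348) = 4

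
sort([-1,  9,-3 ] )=[-3,  -  1, 9]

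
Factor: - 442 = -2^1 * 13^1*17^1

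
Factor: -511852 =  - 2^2*11^1*11633^1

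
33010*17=561170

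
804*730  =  586920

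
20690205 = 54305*381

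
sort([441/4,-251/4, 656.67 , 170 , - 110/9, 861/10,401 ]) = [ - 251/4, - 110/9,861/10 , 441/4,170 , 401,656.67] 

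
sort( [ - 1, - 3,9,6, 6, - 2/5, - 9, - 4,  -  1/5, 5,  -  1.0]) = [ - 9, - 4, - 3, - 1, - 1.0,-2/5, - 1/5,5, 6,6,9]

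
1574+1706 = 3280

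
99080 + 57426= 156506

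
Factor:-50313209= - 127^1*197^1*2011^1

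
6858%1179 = 963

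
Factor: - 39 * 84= - 2^2*3^2*7^1*13^1 = -3276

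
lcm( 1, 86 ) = 86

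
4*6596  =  26384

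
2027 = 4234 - 2207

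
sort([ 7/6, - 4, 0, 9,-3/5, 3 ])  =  [-4,-3/5, 0,7/6, 3, 9]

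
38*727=27626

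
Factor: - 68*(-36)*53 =129744 = 2^4*3^2*17^1*53^1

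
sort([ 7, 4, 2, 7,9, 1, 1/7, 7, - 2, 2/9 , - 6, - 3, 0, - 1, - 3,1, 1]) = [-6, - 3, - 3, - 2, - 1,  0, 1/7, 2/9, 1, 1, 1,2  ,  4, 7, 7,7, 9 ]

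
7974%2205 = 1359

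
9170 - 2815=6355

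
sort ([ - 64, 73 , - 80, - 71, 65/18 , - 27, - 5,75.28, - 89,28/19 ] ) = [ - 89,- 80,-71, - 64,-27, -5,  28/19,65/18,73,75.28]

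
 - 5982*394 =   -  2356908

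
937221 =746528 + 190693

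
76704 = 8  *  9588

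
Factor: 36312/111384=3^( - 1 )*7^(-1)*13^(  -  1 )*89^1 = 89/273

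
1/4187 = 1/4187 = 0.00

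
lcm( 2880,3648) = 54720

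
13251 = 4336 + 8915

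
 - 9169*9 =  - 82521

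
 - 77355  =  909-78264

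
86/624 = 43/312 = 0.14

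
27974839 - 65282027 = -37307188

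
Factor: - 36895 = -5^1 * 47^1*157^1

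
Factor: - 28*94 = - 2^3*  7^1*47^1 = -2632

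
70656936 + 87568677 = 158225613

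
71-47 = 24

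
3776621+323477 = 4100098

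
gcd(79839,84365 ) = 1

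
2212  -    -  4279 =6491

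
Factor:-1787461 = -13^1*359^1*383^1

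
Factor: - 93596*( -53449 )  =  5002612604=2^2*11^1*43^1 *113^1 * 23399^1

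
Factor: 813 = 3^1*271^1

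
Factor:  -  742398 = -2^1*3^1*123733^1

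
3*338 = 1014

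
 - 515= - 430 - 85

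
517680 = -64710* (-8) 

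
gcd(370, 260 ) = 10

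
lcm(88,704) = 704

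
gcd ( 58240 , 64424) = 8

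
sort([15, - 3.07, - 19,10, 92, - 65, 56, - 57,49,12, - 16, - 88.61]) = [-88.61, -65,- 57, - 19, - 16, - 3.07,10, 12,15, 49,56, 92 ]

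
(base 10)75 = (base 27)2L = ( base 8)113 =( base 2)1001011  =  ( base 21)3c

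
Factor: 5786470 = 2^1 * 5^1*578647^1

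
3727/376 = 9+343/376 = 9.91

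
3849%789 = 693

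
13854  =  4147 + 9707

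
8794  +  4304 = 13098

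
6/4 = 1 + 1/2 = 1.50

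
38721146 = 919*42134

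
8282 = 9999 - 1717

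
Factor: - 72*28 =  - 2016 = -  2^5*3^2*7^1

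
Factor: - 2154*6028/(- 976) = 1623039/122=2^ (  -  1)*3^1*11^1 * 61^( - 1 )*137^1*359^1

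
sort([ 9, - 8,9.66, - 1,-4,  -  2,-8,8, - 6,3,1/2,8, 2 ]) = [-8,-8, - 6, - 4, - 2, - 1, 1/2,  2, 3 , 8,8, 9, 9.66] 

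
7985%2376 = 857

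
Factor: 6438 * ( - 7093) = - 45664734 = - 2^1*3^1 * 29^1 * 37^1*41^1*173^1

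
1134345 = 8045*141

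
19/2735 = 19/2735=0.01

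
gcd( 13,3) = 1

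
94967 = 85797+9170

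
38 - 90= - 52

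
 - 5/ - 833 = 5/833 =0.01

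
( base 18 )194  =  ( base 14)270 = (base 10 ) 490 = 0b111101010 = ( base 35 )e0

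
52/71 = 52/71 = 0.73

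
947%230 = 27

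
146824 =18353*8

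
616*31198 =19217968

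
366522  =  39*9398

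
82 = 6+76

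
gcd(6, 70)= 2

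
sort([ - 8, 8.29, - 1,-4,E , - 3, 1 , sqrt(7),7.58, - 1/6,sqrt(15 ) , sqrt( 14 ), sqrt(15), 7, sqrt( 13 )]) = [ - 8, - 4, - 3, - 1, - 1/6, 1, sqrt( 7 ),E , sqrt( 13), sqrt( 14 ) , sqrt( 15 ), sqrt ( 15),7, 7.58,8.29]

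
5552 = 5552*1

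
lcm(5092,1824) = 122208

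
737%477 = 260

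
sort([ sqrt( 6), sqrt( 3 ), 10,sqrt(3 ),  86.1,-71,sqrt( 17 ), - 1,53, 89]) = [ - 71,-1,sqrt(3), sqrt ( 3) , sqrt ( 6) , sqrt(17 ), 10,  53, 86.1 , 89] 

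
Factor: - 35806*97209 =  - 3480665454=- 2^1 * 3^2*7^1*1543^1*17903^1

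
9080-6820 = 2260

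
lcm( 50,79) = 3950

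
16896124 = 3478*4858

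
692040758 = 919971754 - 227930996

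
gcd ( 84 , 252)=84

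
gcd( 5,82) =1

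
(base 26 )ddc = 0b10001110110010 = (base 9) 13473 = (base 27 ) CEC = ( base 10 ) 9138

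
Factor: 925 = 5^2 * 37^1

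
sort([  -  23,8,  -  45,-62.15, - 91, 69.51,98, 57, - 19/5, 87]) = [-91,-62.15, - 45, - 23,  -  19/5,  8,57,69.51, 87 , 98 ]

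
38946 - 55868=-16922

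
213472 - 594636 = - 381164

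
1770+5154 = 6924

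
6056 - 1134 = 4922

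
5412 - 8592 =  - 3180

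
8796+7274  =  16070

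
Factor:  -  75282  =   - 2^1 *3^1*12547^1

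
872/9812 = 218/2453 = 0.09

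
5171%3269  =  1902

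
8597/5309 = 8597/5309 = 1.62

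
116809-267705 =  - 150896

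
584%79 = 31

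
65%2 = 1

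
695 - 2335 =-1640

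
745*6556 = 4884220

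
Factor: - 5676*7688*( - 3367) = 146926075296 = 2^5 * 3^1*7^1*11^1*13^1 * 31^2 * 37^1*43^1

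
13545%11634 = 1911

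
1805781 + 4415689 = 6221470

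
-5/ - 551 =5/551 =0.01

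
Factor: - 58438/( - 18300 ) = 2^( - 1 ) * 3^(  -  1 )*5^(- 2 )*479^1 = 479/150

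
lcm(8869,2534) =17738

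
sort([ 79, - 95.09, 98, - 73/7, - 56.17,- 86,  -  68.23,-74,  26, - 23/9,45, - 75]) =[-95.09, - 86, - 75,- 74, - 68.23, - 56.17 , - 73/7, - 23/9,26,45,79, 98]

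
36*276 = 9936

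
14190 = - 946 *(-15)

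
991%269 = 184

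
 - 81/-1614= 27/538 = 0.05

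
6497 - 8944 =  - 2447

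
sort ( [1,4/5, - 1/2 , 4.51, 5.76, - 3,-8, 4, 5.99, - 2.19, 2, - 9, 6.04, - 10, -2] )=[ - 10,  -  9 , - 8, - 3, - 2.19, - 2, - 1/2,4/5,1,2 , 4,4.51 , 5.76,5.99, 6.04 ] 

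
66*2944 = 194304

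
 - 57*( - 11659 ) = 664563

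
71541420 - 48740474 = 22800946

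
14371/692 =14371/692 = 20.77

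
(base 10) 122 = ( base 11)101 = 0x7A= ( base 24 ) 52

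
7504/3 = 7504/3 = 2501.33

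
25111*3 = 75333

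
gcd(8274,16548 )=8274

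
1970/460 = 197/46 = 4.28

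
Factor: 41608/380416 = 2^( - 6)*7^1 = 7/64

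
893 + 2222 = 3115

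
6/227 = 6/227= 0.03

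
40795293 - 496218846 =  - 455423553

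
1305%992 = 313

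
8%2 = 0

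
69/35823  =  23/11941 = 0.00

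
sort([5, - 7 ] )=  [- 7,5] 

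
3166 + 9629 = 12795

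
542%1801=542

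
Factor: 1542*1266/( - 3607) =-1952172/3607 = -2^2 * 3^2*211^1*257^1*3607^( - 1)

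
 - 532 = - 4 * 133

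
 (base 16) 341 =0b1101000001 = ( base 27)13n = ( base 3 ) 1010212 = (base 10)833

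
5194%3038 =2156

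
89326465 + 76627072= 165953537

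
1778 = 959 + 819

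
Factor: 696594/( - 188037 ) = -2^1 * 3^( - 1 )* 17^( -1) * 1229^(-1 )*116099^1= -232198/62679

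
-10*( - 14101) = 141010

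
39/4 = 9+3/4 = 9.75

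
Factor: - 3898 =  - 2^1* 1949^1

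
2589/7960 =2589/7960 = 0.33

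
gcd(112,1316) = 28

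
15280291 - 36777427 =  - 21497136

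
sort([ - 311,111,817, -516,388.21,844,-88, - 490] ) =[ - 516,  -  490,-311, - 88, 111,  388.21, 817 , 844]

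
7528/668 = 1882/167   =  11.27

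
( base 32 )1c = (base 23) 1l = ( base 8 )54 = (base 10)44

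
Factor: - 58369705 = - 5^1*43^1*73^1*3719^1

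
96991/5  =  96991/5 = 19398.20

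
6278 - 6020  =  258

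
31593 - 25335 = 6258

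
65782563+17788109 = 83570672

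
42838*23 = 985274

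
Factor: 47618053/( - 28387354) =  - 2^( - 1)*7^2 * 761^1*1277^1 * 14193677^( - 1)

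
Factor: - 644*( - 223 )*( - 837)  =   - 120203244 = - 2^2*3^3*7^1* 23^1 *31^1*223^1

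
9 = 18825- 18816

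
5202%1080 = 882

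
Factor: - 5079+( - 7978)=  - 11^1*1187^1 =-13057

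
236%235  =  1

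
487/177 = 487/177 = 2.75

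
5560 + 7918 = 13478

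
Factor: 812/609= 2^2*3^(-1 ) = 4/3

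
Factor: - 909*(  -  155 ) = 3^2*5^1*31^1*101^1 = 140895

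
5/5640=1/1128 = 0.00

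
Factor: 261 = 3^2*29^1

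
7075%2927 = 1221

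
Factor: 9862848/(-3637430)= - 2^5*3^2*5^( - 1)*61^(-1 ) * 67^(-1)*89^( - 1)*17123^1 = - 4931424/1818715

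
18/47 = 18/47 = 0.38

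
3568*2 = 7136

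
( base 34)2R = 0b1011111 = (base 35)2P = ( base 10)95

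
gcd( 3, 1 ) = 1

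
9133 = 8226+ 907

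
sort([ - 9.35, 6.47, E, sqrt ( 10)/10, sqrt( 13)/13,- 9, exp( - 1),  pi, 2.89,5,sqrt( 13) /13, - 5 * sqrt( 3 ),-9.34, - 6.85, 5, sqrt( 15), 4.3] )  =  [ - 9.35, - 9.34, - 9, - 5*sqrt (3), - 6.85,  sqrt(13) /13 , sqrt( 13) /13,  sqrt( 10)/10,exp( - 1), E,  2.89, pi, sqrt( 15 ), 4.3,  5, 5, 6.47] 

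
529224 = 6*88204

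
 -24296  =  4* ( - 6074 ) 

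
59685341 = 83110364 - 23425023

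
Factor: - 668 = - 2^2*167^1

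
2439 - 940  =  1499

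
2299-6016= -3717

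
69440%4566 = 950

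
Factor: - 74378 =-2^1*37189^1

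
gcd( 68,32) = 4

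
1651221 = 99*16679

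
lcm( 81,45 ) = 405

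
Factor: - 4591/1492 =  - 2^( -2)*373^( - 1 )*4591^1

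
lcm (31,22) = 682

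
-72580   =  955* (-76)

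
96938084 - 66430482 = 30507602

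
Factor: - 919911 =  -  3^1*239^1*1283^1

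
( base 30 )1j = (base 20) 29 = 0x31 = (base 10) 49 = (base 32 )1h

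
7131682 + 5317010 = 12448692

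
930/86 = 465/43 = 10.81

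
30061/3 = 30061/3=10020.33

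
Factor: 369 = 3^2  *41^1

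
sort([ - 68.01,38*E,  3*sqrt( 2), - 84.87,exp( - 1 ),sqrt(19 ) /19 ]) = [  -  84.87, - 68.01, sqrt( 19)/19,exp(-1 ) , 3 * sqrt(2),38 * E]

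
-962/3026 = -1 + 1032/1513  =  - 0.32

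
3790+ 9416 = 13206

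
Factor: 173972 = 2^2*23^1* 31^1*61^1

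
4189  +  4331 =8520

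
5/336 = 5/336 =0.01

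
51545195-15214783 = 36330412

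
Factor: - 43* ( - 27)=1161 = 3^3 * 43^1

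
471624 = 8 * 58953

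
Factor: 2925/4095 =5/7= 5^1*7^(-1)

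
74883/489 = 24961/163= 153.13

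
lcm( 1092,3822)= 7644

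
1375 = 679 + 696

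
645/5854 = 645/5854 = 0.11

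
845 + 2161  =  3006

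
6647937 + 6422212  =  13070149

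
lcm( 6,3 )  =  6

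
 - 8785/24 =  - 8785/24 = - 366.04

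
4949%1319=992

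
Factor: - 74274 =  - 2^1 * 3^1*12379^1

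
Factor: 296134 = 2^1*19^1*7793^1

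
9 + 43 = 52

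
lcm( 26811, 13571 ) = 1099251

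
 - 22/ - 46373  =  22/46373  =  0.00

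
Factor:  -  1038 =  - 2^1 * 3^1*173^1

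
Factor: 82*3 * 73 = 2^1*3^1*41^1 * 73^1 = 17958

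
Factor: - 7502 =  - 2^1 *11^2*31^1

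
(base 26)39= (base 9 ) 106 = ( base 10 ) 87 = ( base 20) 47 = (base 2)1010111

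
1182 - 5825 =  - 4643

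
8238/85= 96 + 78/85 = 96.92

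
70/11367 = 70/11367 = 0.01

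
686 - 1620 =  - 934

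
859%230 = 169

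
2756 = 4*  689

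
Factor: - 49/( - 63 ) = 3^(-2 ) *7^1 = 7/9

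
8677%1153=606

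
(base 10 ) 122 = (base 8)172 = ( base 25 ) 4m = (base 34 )3k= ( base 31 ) 3T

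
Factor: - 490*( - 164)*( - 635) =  - 51028600 = - 2^3 * 5^2 * 7^2 * 41^1 * 127^1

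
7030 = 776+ 6254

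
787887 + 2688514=3476401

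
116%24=20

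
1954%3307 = 1954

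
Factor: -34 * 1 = - 2^1 * 17^1 =-34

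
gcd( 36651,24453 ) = 57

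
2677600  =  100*26776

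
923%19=11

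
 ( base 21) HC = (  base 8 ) 561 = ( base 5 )2434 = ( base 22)GH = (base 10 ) 369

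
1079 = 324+755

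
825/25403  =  825/25403 = 0.03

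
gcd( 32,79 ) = 1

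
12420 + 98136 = 110556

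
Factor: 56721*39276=2227773996= 2^2  *  3^3*7^1*37^1*73^1*1091^1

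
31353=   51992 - 20639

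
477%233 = 11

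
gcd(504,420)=84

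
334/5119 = 334/5119=0.07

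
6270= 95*66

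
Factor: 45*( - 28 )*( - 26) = 2^3 * 3^2*5^1*7^1 * 13^1 = 32760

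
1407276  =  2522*558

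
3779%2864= 915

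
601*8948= 5377748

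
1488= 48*31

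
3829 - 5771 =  -1942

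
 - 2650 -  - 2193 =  - 457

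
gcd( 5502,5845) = 7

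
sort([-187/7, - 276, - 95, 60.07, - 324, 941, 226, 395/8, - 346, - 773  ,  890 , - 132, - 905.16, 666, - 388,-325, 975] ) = [ - 905.16, - 773, - 388, - 346,-325, - 324, - 276,-132,-95, - 187/7, 395/8,60.07, 226 , 666, 890 , 941, 975]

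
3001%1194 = 613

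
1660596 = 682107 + 978489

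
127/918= 127/918 = 0.14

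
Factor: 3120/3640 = 2^1 * 3^1*7^( - 1) =6/7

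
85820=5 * 17164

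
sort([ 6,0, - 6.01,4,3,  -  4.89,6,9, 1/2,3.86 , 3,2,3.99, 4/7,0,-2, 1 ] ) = [-6.01, -4.89,- 2 , 0,0, 1/2 , 4/7,1,2 , 3, 3,3.86 , 3.99,4, 6, 6, 9]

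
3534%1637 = 260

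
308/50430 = 154/25215 = 0.01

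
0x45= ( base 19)3c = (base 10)69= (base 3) 2120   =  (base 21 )36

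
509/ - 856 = -509/856 =- 0.59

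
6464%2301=1862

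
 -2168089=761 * ( - 2849)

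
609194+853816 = 1463010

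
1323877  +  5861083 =7184960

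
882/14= 63 = 63.00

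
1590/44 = 795/22 = 36.14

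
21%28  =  21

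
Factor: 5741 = 5741^1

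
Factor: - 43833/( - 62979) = 7^( - 1)*19^1 * 769^1*2999^( - 1 ) = 14611/20993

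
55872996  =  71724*779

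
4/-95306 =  - 1 + 47651/47653 = - 0.00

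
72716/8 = 18179/2 = 9089.50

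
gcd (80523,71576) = 8947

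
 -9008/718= - 4504/359 = -12.55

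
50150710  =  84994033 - 34843323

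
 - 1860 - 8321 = - 10181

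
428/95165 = 428/95165 =0.00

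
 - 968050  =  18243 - 986293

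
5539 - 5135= 404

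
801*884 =708084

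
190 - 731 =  - 541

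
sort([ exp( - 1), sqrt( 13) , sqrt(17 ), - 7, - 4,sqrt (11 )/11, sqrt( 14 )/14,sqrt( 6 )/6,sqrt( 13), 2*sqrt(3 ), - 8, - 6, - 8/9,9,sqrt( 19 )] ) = [ - 8, - 7, -6, - 4, - 8/9,sqrt(14 )/14,sqrt( 11) /11,exp (  -  1),sqrt( 6 ) /6,2*sqrt(3 ), sqrt( 13),sqrt(13),  sqrt (17 ),sqrt( 19 ),9] 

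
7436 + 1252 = 8688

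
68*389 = 26452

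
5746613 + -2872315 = 2874298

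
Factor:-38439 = -3^2*4271^1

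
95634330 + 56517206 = 152151536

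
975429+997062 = 1972491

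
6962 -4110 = 2852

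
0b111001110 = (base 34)DK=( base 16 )1CE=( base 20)132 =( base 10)462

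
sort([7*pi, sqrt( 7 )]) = [ sqrt( 7 ), 7*pi] 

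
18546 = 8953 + 9593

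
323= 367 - 44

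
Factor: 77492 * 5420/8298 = 2^3 * 3^(- 2)*5^1*271^1*461^ (-1)*19373^1= 210003320/4149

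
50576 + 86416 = 136992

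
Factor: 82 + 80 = 162 = 2^1*3^4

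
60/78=10/13 = 0.77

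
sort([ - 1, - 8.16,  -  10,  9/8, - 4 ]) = [ - 10 , - 8.16, - 4, - 1,9/8 ] 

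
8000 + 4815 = 12815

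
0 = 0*869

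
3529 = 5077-1548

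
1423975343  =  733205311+690770032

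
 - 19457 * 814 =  - 15837998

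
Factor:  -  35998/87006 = - 3^ (  -  1)*17^(- 1)*41^1 * 439^1*853^( - 1) = -17999/43503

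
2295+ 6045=8340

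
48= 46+2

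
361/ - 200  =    -  361/200 = - 1.80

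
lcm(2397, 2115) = 35955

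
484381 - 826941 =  - 342560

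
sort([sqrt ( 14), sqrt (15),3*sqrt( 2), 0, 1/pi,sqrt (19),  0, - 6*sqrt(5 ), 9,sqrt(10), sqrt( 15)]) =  [- 6*sqrt(5),0, 0, 1/pi,  sqrt( 10),  sqrt( 14) , sqrt( 15),sqrt( 15 ),3*sqrt (2 ),sqrt( 19), 9 ] 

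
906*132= 119592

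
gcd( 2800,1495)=5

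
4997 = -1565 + 6562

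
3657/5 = 731 + 2/5= 731.40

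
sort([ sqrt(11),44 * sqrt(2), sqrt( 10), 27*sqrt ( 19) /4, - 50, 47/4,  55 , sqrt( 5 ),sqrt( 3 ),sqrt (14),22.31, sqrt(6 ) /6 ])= [-50, sqrt( 6) /6,sqrt( 3),sqrt( 5), sqrt ( 10 ), sqrt(11 ), sqrt (14 ),47/4,22.31,27 * sqrt( 19 ) /4, 55,44* sqrt( 2 ) ] 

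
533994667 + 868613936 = 1402608603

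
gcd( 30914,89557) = 13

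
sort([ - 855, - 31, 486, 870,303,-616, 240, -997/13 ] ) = [ - 855, - 616, - 997/13, - 31, 240 , 303 , 486,870]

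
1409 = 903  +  506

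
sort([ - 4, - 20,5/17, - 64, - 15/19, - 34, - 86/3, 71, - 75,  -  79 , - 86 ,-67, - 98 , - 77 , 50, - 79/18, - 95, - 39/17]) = [-98,  -  95, - 86 , - 79, - 77, - 75, - 67, - 64, - 34,-86/3, - 20,  -  79/18, - 4, - 39/17, - 15/19,5/17 , 50,71 ]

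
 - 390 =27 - 417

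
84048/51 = 1648 = 1648.00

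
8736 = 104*84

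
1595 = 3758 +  - 2163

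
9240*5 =46200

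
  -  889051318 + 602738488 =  - 286312830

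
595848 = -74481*( - 8 )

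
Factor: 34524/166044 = 21/101= 3^1*7^1 *101^( - 1) 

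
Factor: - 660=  - 2^2* 3^1*5^1*11^1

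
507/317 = 1 +190/317 = 1.60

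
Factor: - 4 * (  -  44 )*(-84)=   -  2^6*3^1*7^1*11^1 = - 14784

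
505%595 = 505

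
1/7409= 1/7409 = 0.00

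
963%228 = 51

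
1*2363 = 2363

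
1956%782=392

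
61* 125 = 7625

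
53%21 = 11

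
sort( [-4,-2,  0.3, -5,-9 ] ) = [ - 9,-5,-4, - 2, 0.3 ] 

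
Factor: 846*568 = 2^4*3^2*47^1*71^1 =480528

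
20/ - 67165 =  - 1+ 13429/13433 = - 0.00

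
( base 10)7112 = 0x1bc8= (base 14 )2840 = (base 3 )100202102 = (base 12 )4148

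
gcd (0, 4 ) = 4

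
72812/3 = 72812/3 = 24270.67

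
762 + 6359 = 7121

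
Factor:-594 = - 2^1* 3^3 * 11^1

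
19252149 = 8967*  2147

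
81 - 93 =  - 12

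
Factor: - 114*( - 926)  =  2^2* 3^1*19^1*463^1= 105564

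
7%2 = 1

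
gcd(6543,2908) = 727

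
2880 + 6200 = 9080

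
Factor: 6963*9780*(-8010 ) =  - 2^3*3^4*5^2*11^1* 89^1*163^1*211^1 = - 545466101400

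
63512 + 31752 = 95264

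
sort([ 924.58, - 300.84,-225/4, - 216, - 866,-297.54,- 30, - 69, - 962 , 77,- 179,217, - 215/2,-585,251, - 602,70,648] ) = [ - 962  , - 866, - 602, - 585,-300.84, - 297.54, - 216, - 179, - 215/2,-69, - 225/4, - 30,70 , 77 , 217,251,648,924.58]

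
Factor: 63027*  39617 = 2496940659 = 3^2*47^1*149^1*173^1*229^1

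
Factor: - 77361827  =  -227^1* 340801^1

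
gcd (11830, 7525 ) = 35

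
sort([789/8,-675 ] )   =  [ - 675 , 789/8 ]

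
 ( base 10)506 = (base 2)111111010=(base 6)2202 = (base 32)fq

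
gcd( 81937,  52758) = 1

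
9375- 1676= 7699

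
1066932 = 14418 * 74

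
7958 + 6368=14326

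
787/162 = 787/162 = 4.86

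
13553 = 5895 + 7658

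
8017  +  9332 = 17349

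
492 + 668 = 1160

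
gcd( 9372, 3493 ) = 1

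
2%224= 2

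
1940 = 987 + 953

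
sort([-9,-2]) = [ - 9, - 2]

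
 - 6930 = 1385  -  8315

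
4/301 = 4/301 = 0.01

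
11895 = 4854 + 7041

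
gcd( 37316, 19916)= 4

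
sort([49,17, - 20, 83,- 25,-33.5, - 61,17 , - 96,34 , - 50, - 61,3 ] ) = [ - 96, - 61, - 61, - 50, - 33.5, - 25, - 20,3,17,17 , 34, 49 , 83]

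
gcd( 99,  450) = 9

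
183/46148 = 183/46148= 0.00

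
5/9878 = 5/9878 = 0.00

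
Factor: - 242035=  - 5^1  *  48407^1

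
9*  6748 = 60732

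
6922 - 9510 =  -  2588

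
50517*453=22884201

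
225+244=469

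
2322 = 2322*1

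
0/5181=0 = 0.00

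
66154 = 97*682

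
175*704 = 123200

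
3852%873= 360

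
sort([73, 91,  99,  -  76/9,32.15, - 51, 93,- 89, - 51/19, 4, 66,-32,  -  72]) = [ - 89,-72,  -  51, - 32, - 76/9, - 51/19, 4, 32.15, 66, 73, 91,93, 99] 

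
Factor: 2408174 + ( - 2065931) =342243=3^2 *11^1  *  3457^1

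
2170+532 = 2702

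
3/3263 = 3/3263  =  0.00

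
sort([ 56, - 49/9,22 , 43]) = [ - 49/9,22,43, 56] 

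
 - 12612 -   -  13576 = 964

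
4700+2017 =6717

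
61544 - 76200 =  - 14656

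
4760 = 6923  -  2163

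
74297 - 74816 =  - 519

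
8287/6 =8287/6= 1381.17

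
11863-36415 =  - 24552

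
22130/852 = 25+415/426 = 25.97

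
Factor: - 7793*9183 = - 71563119= -  3^1*3061^1*7793^1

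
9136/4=2284=2284.00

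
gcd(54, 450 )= 18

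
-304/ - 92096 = 19/5756 = 0.00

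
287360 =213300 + 74060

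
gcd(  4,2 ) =2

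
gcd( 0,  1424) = 1424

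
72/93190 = 36/46595 = 0.00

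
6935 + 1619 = 8554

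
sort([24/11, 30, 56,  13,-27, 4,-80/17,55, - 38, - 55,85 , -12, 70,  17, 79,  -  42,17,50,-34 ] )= [ - 55,  -  42,-38,-34 ,-27,-12, - 80/17,24/11,4,13, 17,17,30,50 , 55,56, 70, 79,85 ]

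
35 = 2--33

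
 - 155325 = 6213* ( - 25)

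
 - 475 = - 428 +- 47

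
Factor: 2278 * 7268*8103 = 2^3*3^1*17^1*23^1*37^1 * 67^1*73^1*79^1 = 134157351912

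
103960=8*12995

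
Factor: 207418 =2^1*137^1*757^1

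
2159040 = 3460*624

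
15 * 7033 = 105495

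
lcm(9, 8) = 72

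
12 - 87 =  - 75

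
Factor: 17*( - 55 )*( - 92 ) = 86020  =  2^2*5^1*11^1*17^1*23^1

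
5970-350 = 5620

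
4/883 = 4/883 = 0.00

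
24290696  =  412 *58958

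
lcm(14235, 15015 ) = 1096095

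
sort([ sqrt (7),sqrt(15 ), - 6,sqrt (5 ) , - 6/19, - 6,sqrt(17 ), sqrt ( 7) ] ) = [ - 6, - 6 ,-6/19,sqrt (5), sqrt(7), sqrt(7), sqrt( 15),  sqrt(17 ) ] 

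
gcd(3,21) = 3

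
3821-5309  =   - 1488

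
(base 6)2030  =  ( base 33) DL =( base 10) 450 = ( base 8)702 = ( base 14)242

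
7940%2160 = 1460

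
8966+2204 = 11170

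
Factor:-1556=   -2^2*389^1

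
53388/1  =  53388 = 53388.00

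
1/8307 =1/8307 = 0.00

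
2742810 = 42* 65305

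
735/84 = 8+ 3/4   =  8.75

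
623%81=56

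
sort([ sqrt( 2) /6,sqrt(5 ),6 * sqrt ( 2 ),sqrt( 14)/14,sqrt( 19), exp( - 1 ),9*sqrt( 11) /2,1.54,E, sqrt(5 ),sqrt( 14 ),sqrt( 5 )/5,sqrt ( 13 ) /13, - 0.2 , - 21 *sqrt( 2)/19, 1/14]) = [ - 21 * sqrt( 2)/19,-0.2, 1/14, sqrt(2 ) /6, sqrt(14) /14,sqrt( 13 )/13,exp( - 1 ),sqrt( 5) /5,1.54, sqrt( 5), sqrt( 5),E, sqrt ( 14), sqrt(19 ),  6*sqrt( 2 ), 9*sqrt( 11 ) /2]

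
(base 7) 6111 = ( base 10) 2115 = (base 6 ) 13443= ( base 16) 843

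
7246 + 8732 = 15978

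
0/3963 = 0=0.00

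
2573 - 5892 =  - 3319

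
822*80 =65760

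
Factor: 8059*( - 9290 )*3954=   -  2^2 * 3^1 * 5^1*659^1*929^1*8059^1 = - 296028506940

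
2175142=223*9754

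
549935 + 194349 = 744284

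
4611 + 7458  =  12069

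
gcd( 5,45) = 5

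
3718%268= 234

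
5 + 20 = 25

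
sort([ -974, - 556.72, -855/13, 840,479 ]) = [ - 974, - 556.72, - 855/13,  479,840] 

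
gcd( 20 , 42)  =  2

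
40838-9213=31625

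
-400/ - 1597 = 400/1597 = 0.25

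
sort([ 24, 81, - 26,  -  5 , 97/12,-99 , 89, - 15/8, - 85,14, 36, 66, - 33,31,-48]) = [ - 99, - 85,  -  48 ,- 33, - 26,-5,  -  15/8,97/12,14, 24, 31, 36, 66,81, 89]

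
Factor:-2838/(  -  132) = 2^( - 1) * 43^1  =  43/2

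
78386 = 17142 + 61244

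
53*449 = 23797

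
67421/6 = 11236 + 5/6 = 11236.83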